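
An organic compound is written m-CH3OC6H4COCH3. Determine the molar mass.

150.18 g/mol

Atom tally by fragment:
  benzene ring core → C:6 H:6
  (− 2 ring H displaced by substituents)
  + OCH3 → C:1 H:3 O:1
  + COCH3 → C:2 H:3 O:1
Element totals:
  C: 9
  H: 10
  O: 2
Molecular formula: C9H10O2.
  M = 9(12.011) + 10(1.008) + 2(15.999)
    = 108.099 + 10.080 + 31.998 = 150.177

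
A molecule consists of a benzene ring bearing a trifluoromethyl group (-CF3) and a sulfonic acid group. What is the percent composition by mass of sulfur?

Atom tally by fragment:
  benzene ring core → C:6 H:6
  (− 2 ring H displaced by substituents)
  + CF3 → C:1 F:3
  + SO3H → S:1 O:3 H:1
Element totals:
  C: 7
  H: 5
  F: 3
  O: 3
  S: 1
Molecular formula: C7H5F3O3S.
Molar mass = 226.168 g/mol.
Mass from S: 1 × 32.06 = 32.060 g/mol.
%S = 32.060 / 226.168 × 100 = 14.18%.

14.18%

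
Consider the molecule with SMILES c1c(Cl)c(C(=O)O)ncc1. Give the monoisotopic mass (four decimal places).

Atom tally by fragment:
  pyridine ring core → C:5 H:5 N:1
  (− 2 ring H displaced by substituents)
  + Cl → Cl:1
  + COOH → C:1 H:1 O:2
Element totals:
  C: 6
  H: 4
  Cl: 1
  N: 1
  O: 2
Molecular formula: C6H4ClNO2.
  M = 6(12.0) + 4(1.007825) + 34.968853 + 14.003074 + 2(15.994915)
    = 72.000000 + 4.031300 + 34.968853 + 14.003074 + 31.989830 = 156.993057

156.9931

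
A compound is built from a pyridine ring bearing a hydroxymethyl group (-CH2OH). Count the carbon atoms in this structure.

Atom tally by fragment:
  pyridine ring core → C:5 H:5 N:1
  (− 1 ring H displaced by substituents)
  + CH2OH → C:1 H:3 O:1
Element totals:
  C: 6
  H: 7
  N: 1
  O: 1

6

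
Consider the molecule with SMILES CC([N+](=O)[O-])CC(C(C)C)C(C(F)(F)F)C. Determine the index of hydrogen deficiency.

1

Atom tally by fragment:
  CH3 → C:1 H:3
  CH(NO2) → C:1 H:1 N:1 O:2
  CH2 → C:1 H:2
  CH(CH(CH3)2) → C:4 H:8
  CH(CF3) → C:2 H:1 F:3
  CH3 → C:1 H:3
Element totals:
  C: 10
  H: 18
  F: 3
  N: 1
  O: 2
Molecular formula: C10H18F3NO2.
DoU = (2C + 2 + N − H − X) / 2 = (2·10 + 2 + 1 − 18 − 3) / 2 = 1.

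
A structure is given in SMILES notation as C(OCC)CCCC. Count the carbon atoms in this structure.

Atom tally by fragment:
  C2H5OCH2 → C:3 H:7 O:1
  CH2 → C:1 H:2
  CH2 → C:1 H:2
  CH2 → C:1 H:2
  CH3 → C:1 H:3
Element totals:
  C: 7
  H: 16
  O: 1

7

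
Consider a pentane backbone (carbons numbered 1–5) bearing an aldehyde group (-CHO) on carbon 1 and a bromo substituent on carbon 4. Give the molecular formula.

C6H11BrO

Atom tally by fragment:
  OHCCH2 → C:2 H:3 O:1
  CH2 → C:1 H:2
  CH2 → C:1 H:2
  CH(Br) → C:1 H:1 Br:1
  CH3 → C:1 H:3
Element totals:
  C: 6
  H: 11
  Br: 1
  O: 1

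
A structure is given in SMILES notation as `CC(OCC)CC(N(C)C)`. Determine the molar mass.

145.25 g/mol

Atom tally by fragment:
  CH3 → C:1 H:3
  CH(OC2H5) → C:3 H:6 O:1
  CH2 → C:1 H:2
  CH2N(CH3)2 → C:3 H:8 N:1
Element totals:
  C: 8
  H: 19
  N: 1
  O: 1
Molecular formula: C8H19NO.
  M = 8(12.011) + 19(1.008) + 14.007 + 15.999
    = 96.088 + 19.152 + 14.007 + 15.999 = 145.246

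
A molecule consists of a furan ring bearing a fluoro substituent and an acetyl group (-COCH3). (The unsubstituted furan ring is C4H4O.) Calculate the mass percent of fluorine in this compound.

Atom tally by fragment:
  furan ring core → C:4 H:4 O:1
  (− 2 ring H displaced by substituents)
  + F → F:1
  + COCH3 → C:2 H:3 O:1
Element totals:
  C: 6
  H: 5
  F: 1
  O: 2
Molecular formula: C6H5FO2.
Molar mass = 128.102 g/mol.
Mass from F: 1 × 18.998 = 18.998 g/mol.
%F = 18.998 / 128.102 × 100 = 14.83%.

14.83%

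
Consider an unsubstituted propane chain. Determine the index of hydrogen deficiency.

0

Atom tally by fragment:
  CH3 → C:1 H:3
  CH2 → C:1 H:2
  CH3 → C:1 H:3
Element totals:
  C: 3
  H: 8
Molecular formula: C3H8.
DoU = (2C + 2 + N − H − X) / 2 = (2·3 + 2 + 0 − 8 − 0) / 2 = 0.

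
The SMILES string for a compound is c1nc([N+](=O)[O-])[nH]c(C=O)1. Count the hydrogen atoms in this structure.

3

Atom tally by fragment:
  imidazole ring core → C:3 H:4 N:2
  (− 2 ring H displaced by substituents)
  + NO2 → N:1 O:2
  + CHO → C:1 H:1 O:1
Element totals:
  C: 4
  H: 3
  N: 3
  O: 3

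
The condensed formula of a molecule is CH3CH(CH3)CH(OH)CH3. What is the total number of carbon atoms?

Atom tally by fragment:
  CH3 → C:1 H:3
  CH(CH3) → C:2 H:4
  CH(OH) → C:1 H:2 O:1
  CH3 → C:1 H:3
Element totals:
  C: 5
  H: 12
  O: 1

5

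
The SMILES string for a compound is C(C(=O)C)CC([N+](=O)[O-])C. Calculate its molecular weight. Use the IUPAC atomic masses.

145.16 g/mol

Atom tally by fragment:
  CH3COCH2 → C:3 H:5 O:1
  CH2 → C:1 H:2
  CH(NO2) → C:1 H:1 N:1 O:2
  CH3 → C:1 H:3
Element totals:
  C: 6
  H: 11
  N: 1
  O: 3
Molecular formula: C6H11NO3.
  M = 6(12.011) + 11(1.008) + 14.007 + 3(15.999)
    = 72.066 + 11.088 + 14.007 + 47.997 = 145.158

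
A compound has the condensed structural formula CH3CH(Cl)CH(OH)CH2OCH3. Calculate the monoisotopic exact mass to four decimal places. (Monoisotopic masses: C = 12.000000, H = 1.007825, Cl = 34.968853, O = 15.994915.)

Atom tally by fragment:
  CH3 → C:1 H:3
  CH(Cl) → C:1 H:1 Cl:1
  CH(OH) → C:1 H:2 O:1
  CH2OCH3 → C:2 H:5 O:1
Element totals:
  C: 5
  H: 11
  Cl: 1
  O: 2
Molecular formula: C5H11ClO2.
  M = 5(12.0) + 11(1.007825) + 34.968853 + 2(15.994915)
    = 60.000000 + 11.086075 + 34.968853 + 31.989830 = 138.044758

138.0448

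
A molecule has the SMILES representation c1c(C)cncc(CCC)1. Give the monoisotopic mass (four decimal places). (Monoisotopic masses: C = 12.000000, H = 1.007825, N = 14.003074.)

Atom tally by fragment:
  pyridine ring core → C:5 H:5 N:1
  (− 2 ring H displaced by substituents)
  + CH3 → C:1 H:3
  + CH2CH2CH3 → C:3 H:7
Element totals:
  C: 9
  H: 13
  N: 1
Molecular formula: C9H13N.
  M = 9(12.0) + 13(1.007825) + 14.003074
    = 108.000000 + 13.101725 + 14.003074 = 135.104799

135.1048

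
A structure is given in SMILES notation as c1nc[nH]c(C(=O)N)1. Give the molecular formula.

C4H5N3O

Atom tally by fragment:
  imidazole ring core → C:3 H:4 N:2
  (− 1 ring H displaced by substituents)
  + CONH2 → C:1 H:2 O:1 N:1
Element totals:
  C: 4
  H: 5
  N: 3
  O: 1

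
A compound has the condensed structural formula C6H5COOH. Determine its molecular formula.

Element totals:
  C: 7
  H: 6
  O: 2

C7H6O2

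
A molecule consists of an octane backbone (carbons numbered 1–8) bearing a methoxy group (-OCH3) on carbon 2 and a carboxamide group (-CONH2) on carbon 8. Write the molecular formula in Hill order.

C10H21NO2

Atom tally by fragment:
  CH3 → C:1 H:3
  CH(OCH3) → C:2 H:4 O:1
  CH2 → C:1 H:2
  CH2 → C:1 H:2
  CH2 → C:1 H:2
  CH2 → C:1 H:2
  CH2 → C:1 H:2
  CH2CONH2 → C:2 H:4 O:1 N:1
Element totals:
  C: 10
  H: 21
  N: 1
  O: 2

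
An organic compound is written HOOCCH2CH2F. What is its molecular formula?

C3H5FO2

Element totals:
  C: 3
  H: 5
  F: 1
  O: 2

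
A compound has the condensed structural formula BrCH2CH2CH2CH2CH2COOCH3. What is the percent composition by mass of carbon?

Element totals:
  C: 7
  H: 13
  Br: 1
  O: 2
Molecular formula: C7H13BrO2.
Molar mass = 209.083 g/mol.
Mass from C: 7 × 12.011 = 84.077 g/mol.
%C = 84.077 / 209.083 × 100 = 40.21%.

40.21%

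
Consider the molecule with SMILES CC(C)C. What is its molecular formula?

C4H10

Atom tally by fragment:
  CH3 → C:1 H:3
  CH(CH3) → C:2 H:4
  CH3 → C:1 H:3
Element totals:
  C: 4
  H: 10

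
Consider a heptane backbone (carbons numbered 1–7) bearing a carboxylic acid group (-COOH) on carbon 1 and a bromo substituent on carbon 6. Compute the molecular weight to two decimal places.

Atom tally by fragment:
  HOOCCH2 → C:2 H:3 O:2
  CH2 → C:1 H:2
  CH2 → C:1 H:2
  CH2 → C:1 H:2
  CH2 → C:1 H:2
  CH(Br) → C:1 H:1 Br:1
  CH3 → C:1 H:3
Element totals:
  C: 8
  H: 15
  Br: 1
  O: 2
Molecular formula: C8H15BrO2.
  M = 8(12.011) + 15(1.008) + 79.904 + 2(15.999)
    = 96.088 + 15.120 + 79.904 + 31.998 = 223.110

223.11 g/mol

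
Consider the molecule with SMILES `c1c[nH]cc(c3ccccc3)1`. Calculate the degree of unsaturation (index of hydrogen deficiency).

Atom tally by fragment:
  pyrrole ring core → C:4 H:5 N:1
  (− 1 ring H displaced by substituents)
  + C6H5 → C:6 H:5
Element totals:
  C: 10
  H: 9
  N: 1
Molecular formula: C10H9N.
DoU = (2C + 2 + N − H − X) / 2 = (2·10 + 2 + 1 − 9 − 0) / 2 = 7.

7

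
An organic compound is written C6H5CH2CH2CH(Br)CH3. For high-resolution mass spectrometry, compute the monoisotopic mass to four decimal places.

Atom tally by fragment:
  C6H5CH2 → C:7 H:7
  CH2 → C:1 H:2
  CH(Br) → C:1 H:1 Br:1
  CH3 → C:1 H:3
Element totals:
  C: 10
  H: 13
  Br: 1
Molecular formula: C10H13Br.
  M = 10(12.0) + 13(1.007825) + 78.918338
    = 120.000000 + 13.101725 + 78.918338 = 212.020063

212.0201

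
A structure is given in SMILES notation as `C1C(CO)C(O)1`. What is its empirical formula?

Atom tally by fragment:
  cyclopropane ring core → C:3 H:6
  (− 2 ring H displaced by substituents)
  + CH2OH → C:1 H:3 O:1
  + OH → O:1 H:1
Element totals:
  C: 4
  H: 8
  O: 2
Molecular formula: C4H8O2.
gcd of subscripts = 2; dividing each by 2:
  C: 4/2 = 2
  H: 8/2 = 4
  O: 2/2 = 1

C2H4O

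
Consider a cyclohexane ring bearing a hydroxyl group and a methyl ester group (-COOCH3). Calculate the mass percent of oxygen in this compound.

30.34%

Atom tally by fragment:
  cyclohexane ring core → C:6 H:12
  (− 2 ring H displaced by substituents)
  + OH → O:1 H:1
  + COOCH3 → C:2 H:3 O:2
Element totals:
  C: 8
  H: 14
  O: 3
Molecular formula: C8H14O3.
Molar mass = 158.197 g/mol.
Mass from O: 3 × 15.999 = 47.997 g/mol.
%O = 47.997 / 158.197 × 100 = 30.34%.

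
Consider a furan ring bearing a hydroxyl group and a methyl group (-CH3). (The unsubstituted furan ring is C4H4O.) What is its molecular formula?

Atom tally by fragment:
  furan ring core → C:4 H:4 O:1
  (− 2 ring H displaced by substituents)
  + OH → O:1 H:1
  + CH3 → C:1 H:3
Element totals:
  C: 5
  H: 6
  O: 2

C5H6O2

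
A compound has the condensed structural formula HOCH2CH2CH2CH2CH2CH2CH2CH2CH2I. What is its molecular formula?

Atom tally by fragment:
  HOCH2 → C:1 H:3 O:1
  CH2 → C:1 H:2
  CH2 → C:1 H:2
  CH2 → C:1 H:2
  CH2 → C:1 H:2
  CH2 → C:1 H:2
  CH2 → C:1 H:2
  CH2 → C:1 H:2
  CH2I → C:1 H:2 I:1
Element totals:
  C: 9
  H: 19
  I: 1
  O: 1

C9H19IO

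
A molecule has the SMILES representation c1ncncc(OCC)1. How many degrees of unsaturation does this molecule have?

4

Atom tally by fragment:
  pyrimidine ring core → C:4 H:4 N:2
  (− 1 ring H displaced by substituents)
  + OC2H5 → C:2 H:5 O:1
Element totals:
  C: 6
  H: 8
  N: 2
  O: 1
Molecular formula: C6H8N2O.
DoU = (2C + 2 + N − H − X) / 2 = (2·6 + 2 + 2 − 8 − 0) / 2 = 4.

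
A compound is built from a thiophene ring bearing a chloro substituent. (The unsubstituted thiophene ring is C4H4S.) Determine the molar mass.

118.58 g/mol

Atom tally by fragment:
  thiophene ring core → C:4 H:4 S:1
  (− 1 ring H displaced by substituents)
  + Cl → Cl:1
Element totals:
  C: 4
  H: 3
  Cl: 1
  S: 1
Molecular formula: C4H3ClS.
  M = 4(12.011) + 3(1.008) + 35.45 + 32.06
    = 48.044 + 3.024 + 35.450 + 32.060 = 118.578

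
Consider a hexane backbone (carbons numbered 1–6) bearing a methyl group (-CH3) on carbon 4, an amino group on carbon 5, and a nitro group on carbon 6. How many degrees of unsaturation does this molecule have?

1

Atom tally by fragment:
  CH3 → C:1 H:3
  CH2 → C:1 H:2
  CH2 → C:1 H:2
  CH(CH3) → C:2 H:4
  CH(NH2) → C:1 H:3 N:1
  CH2NO2 → C:1 H:2 N:1 O:2
Element totals:
  C: 7
  H: 16
  N: 2
  O: 2
Molecular formula: C7H16N2O2.
DoU = (2C + 2 + N − H − X) / 2 = (2·7 + 2 + 2 − 16 − 0) / 2 = 1.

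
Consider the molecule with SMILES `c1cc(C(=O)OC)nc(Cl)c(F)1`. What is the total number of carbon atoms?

Atom tally by fragment:
  pyridine ring core → C:5 H:5 N:1
  (− 3 ring H displaced by substituents)
  + COOCH3 → C:2 H:3 O:2
  + Cl → Cl:1
  + F → F:1
Element totals:
  C: 7
  H: 5
  Cl: 1
  F: 1
  N: 1
  O: 2

7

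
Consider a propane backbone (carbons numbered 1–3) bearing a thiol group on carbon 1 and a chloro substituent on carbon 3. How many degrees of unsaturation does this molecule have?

Atom tally by fragment:
  HSCH2 → C:1 H:3 S:1
  CH2 → C:1 H:2
  CH2Cl → C:1 H:2 Cl:1
Element totals:
  C: 3
  H: 7
  Cl: 1
  S: 1
Molecular formula: C3H7ClS.
DoU = (2C + 2 + N − H − X) / 2 = (2·3 + 2 + 0 − 7 − 1) / 2 = 0.

0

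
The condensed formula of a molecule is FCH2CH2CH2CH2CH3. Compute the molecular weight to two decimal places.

Atom tally by fragment:
  FCH2 → C:1 H:2 F:1
  CH2 → C:1 H:2
  CH2 → C:1 H:2
  CH2 → C:1 H:2
  CH3 → C:1 H:3
Element totals:
  C: 5
  H: 11
  F: 1
Molecular formula: C5H11F.
  M = 5(12.011) + 11(1.008) + 18.998
    = 60.055 + 11.088 + 18.998 = 90.141

90.14 g/mol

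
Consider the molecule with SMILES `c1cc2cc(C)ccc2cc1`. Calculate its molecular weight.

Atom tally by fragment:
  naphthalene ring system core → C:10 H:8
  (− 1 ring H displaced by substituents)
  + CH3 → C:1 H:3
Element totals:
  C: 11
  H: 10
Molecular formula: C11H10.
  M = 11(12.011) + 10(1.008)
    = 132.121 + 10.080 = 142.201

142.20 g/mol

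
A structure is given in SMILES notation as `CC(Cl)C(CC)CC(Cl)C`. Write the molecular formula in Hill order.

C8H16Cl2

Atom tally by fragment:
  CH3 → C:1 H:3
  CH(Cl) → C:1 H:1 Cl:1
  CH(C2H5) → C:3 H:6
  CH2 → C:1 H:2
  CH(Cl) → C:1 H:1 Cl:1
  CH3 → C:1 H:3
Element totals:
  C: 8
  H: 16
  Cl: 2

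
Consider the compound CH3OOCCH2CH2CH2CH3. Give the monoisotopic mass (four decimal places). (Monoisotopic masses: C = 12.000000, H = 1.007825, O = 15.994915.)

116.0837

Element totals:
  C: 6
  H: 12
  O: 2
Molecular formula: C6H12O2.
  M = 6(12.0) + 12(1.007825) + 2(15.994915)
    = 72.000000 + 12.093900 + 31.989830 = 116.083730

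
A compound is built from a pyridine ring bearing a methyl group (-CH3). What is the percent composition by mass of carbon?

Atom tally by fragment:
  pyridine ring core → C:5 H:5 N:1
  (− 1 ring H displaced by substituents)
  + CH3 → C:1 H:3
Element totals:
  C: 6
  H: 7
  N: 1
Molecular formula: C6H7N.
Molar mass = 93.129 g/mol.
Mass from C: 6 × 12.011 = 72.066 g/mol.
%C = 72.066 / 93.129 × 100 = 77.38%.

77.38%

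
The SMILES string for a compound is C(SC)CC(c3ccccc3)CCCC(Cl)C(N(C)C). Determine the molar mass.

313.93 g/mol

Atom tally by fragment:
  CH3SCH2 → C:2 H:5 S:1
  CH2 → C:1 H:2
  CH(C6H5) → C:7 H:6
  CH2 → C:1 H:2
  CH2 → C:1 H:2
  CH2 → C:1 H:2
  CH(Cl) → C:1 H:1 Cl:1
  CH2N(CH3)2 → C:3 H:8 N:1
Element totals:
  C: 17
  H: 28
  Cl: 1
  N: 1
  S: 1
Molecular formula: C17H28ClNS.
  M = 17(12.011) + 28(1.008) + 35.45 + 14.007 + 32.06
    = 204.187 + 28.224 + 35.450 + 14.007 + 32.060 = 313.928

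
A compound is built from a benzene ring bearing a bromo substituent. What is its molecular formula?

C6H5Br

Atom tally by fragment:
  benzene ring core → C:6 H:6
  (− 1 ring H displaced by substituents)
  + Br → Br:1
Element totals:
  C: 6
  H: 5
  Br: 1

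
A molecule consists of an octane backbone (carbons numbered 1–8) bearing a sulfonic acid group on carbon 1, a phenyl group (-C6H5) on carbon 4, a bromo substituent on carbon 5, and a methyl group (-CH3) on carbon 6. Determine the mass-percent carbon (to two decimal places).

Atom tally by fragment:
  HO3SCH2 → C:1 H:3 S:1 O:3
  CH2 → C:1 H:2
  CH2 → C:1 H:2
  CH(C6H5) → C:7 H:6
  CH(Br) → C:1 H:1 Br:1
  CH(CH3) → C:2 H:4
  CH2 → C:1 H:2
  CH3 → C:1 H:3
Element totals:
  C: 15
  H: 23
  Br: 1
  O: 3
  S: 1
Molecular formula: C15H23BrO3S.
Molar mass = 363.310 g/mol.
Mass from C: 15 × 12.011 = 180.165 g/mol.
%C = 180.165 / 363.310 × 100 = 49.59%.

49.59%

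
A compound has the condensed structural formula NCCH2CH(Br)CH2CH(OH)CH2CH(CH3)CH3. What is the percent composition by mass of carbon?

Element totals:
  C: 9
  H: 16
  Br: 1
  N: 1
  O: 1
Molecular formula: C9H16BrNO.
Molar mass = 234.137 g/mol.
Mass from C: 9 × 12.011 = 108.099 g/mol.
%C = 108.099 / 234.137 × 100 = 46.17%.

46.17%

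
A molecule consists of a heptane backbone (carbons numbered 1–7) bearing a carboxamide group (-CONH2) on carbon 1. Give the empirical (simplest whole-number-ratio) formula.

Atom tally by fragment:
  H2NOCCH2 → C:2 H:4 O:1 N:1
  CH2 → C:1 H:2
  CH2 → C:1 H:2
  CH2 → C:1 H:2
  CH2 → C:1 H:2
  CH2 → C:1 H:2
  CH3 → C:1 H:3
Element totals:
  C: 8
  H: 17
  N: 1
  O: 1
Molecular formula: C8H17NO.
gcd of subscripts (8, 17, 1, 1) = 1, so the empirical formula equals the molecular formula.

C8H17NO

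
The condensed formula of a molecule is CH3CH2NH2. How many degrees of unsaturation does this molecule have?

Element totals:
  C: 2
  H: 7
  N: 1
Molecular formula: C2H7N.
DoU = (2C + 2 + N − H − X) / 2 = (2·2 + 2 + 1 − 7 − 0) / 2 = 0.

0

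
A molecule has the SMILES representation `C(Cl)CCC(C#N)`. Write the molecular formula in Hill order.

Atom tally by fragment:
  ClCH2 → C:1 H:2 Cl:1
  CH2 → C:1 H:2
  CH2 → C:1 H:2
  CH2CN → C:2 H:2 N:1
Element totals:
  C: 5
  H: 8
  Cl: 1
  N: 1

C5H8ClN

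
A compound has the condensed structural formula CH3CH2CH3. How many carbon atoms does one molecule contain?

3

Atom tally by fragment:
  CH3 → C:1 H:3
  CH2 → C:1 H:2
  CH3 → C:1 H:3
Element totals:
  C: 3
  H: 8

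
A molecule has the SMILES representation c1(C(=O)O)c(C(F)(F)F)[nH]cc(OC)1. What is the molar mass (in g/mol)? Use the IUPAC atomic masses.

209.12 g/mol

Atom tally by fragment:
  pyrrole ring core → C:4 H:5 N:1
  (− 3 ring H displaced by substituents)
  + COOH → C:1 H:1 O:2
  + CF3 → C:1 F:3
  + OCH3 → C:1 H:3 O:1
Element totals:
  C: 7
  H: 6
  F: 3
  N: 1
  O: 3
Molecular formula: C7H6F3NO3.
  M = 7(12.011) + 6(1.008) + 3(18.998) + 14.007 + 3(15.999)
    = 84.077 + 6.048 + 56.994 + 14.007 + 47.997 = 209.123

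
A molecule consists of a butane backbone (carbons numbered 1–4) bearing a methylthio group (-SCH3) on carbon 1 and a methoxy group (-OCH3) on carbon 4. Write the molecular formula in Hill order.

Atom tally by fragment:
  CH3SCH2 → C:2 H:5 S:1
  CH2 → C:1 H:2
  CH2 → C:1 H:2
  CH2OCH3 → C:2 H:5 O:1
Element totals:
  C: 6
  H: 14
  O: 1
  S: 1

C6H14OS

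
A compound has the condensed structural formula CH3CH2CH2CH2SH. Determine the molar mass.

90.18 g/mol

Atom tally by fragment:
  CH3 → C:1 H:3
  CH2 → C:1 H:2
  CH2 → C:1 H:2
  CH2SH → C:1 H:3 S:1
Element totals:
  C: 4
  H: 10
  S: 1
Molecular formula: C4H10S.
  M = 4(12.011) + 10(1.008) + 32.06
    = 48.044 + 10.080 + 32.060 = 90.184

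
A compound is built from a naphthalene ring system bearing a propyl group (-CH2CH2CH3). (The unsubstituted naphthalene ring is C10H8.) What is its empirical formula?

C13H14

Atom tally by fragment:
  naphthalene ring system core → C:10 H:8
  (− 1 ring H displaced by substituents)
  + CH2CH2CH3 → C:3 H:7
Element totals:
  C: 13
  H: 14
Molecular formula: C13H14.
gcd of subscripts (13, 14) = 1, so the empirical formula equals the molecular formula.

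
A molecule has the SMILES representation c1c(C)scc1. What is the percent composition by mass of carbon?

61.18%

Atom tally by fragment:
  thiophene ring core → C:4 H:4 S:1
  (− 1 ring H displaced by substituents)
  + CH3 → C:1 H:3
Element totals:
  C: 5
  H: 6
  S: 1
Molecular formula: C5H6S.
Molar mass = 98.163 g/mol.
Mass from C: 5 × 12.011 = 60.055 g/mol.
%C = 60.055 / 98.163 × 100 = 61.18%.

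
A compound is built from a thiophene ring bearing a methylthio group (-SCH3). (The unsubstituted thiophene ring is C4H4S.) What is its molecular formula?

Atom tally by fragment:
  thiophene ring core → C:4 H:4 S:1
  (− 1 ring H displaced by substituents)
  + SCH3 → C:1 H:3 S:1
Element totals:
  C: 5
  H: 6
  S: 2

C5H6S2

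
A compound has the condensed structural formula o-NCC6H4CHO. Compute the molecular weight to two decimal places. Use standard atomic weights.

131.13 g/mol

Atom tally by fragment:
  benzene ring core → C:6 H:6
  (− 2 ring H displaced by substituents)
  + CN → C:1 N:1
  + CHO → C:1 H:1 O:1
Element totals:
  C: 8
  H: 5
  N: 1
  O: 1
Molecular formula: C8H5NO.
  M = 8(12.011) + 5(1.008) + 14.007 + 15.999
    = 96.088 + 5.040 + 14.007 + 15.999 = 131.134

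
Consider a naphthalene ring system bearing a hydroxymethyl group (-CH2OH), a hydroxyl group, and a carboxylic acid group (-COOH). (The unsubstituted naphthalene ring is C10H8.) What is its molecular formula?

Atom tally by fragment:
  naphthalene ring system core → C:10 H:8
  (− 3 ring H displaced by substituents)
  + CH2OH → C:1 H:3 O:1
  + OH → O:1 H:1
  + COOH → C:1 H:1 O:2
Element totals:
  C: 12
  H: 10
  O: 4

C12H10O4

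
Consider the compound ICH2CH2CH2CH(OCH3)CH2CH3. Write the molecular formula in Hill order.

C7H15IO

Element totals:
  C: 7
  H: 15
  I: 1
  O: 1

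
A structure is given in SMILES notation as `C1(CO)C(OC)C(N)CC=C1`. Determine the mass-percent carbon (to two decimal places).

61.12%

Atom tally by fragment:
  cyclohexene ring core → C:6 H:10
  (− 3 ring H displaced by substituents)
  + CH2OH → C:1 H:3 O:1
  + OCH3 → C:1 H:3 O:1
  + NH2 → N:1 H:2
Element totals:
  C: 8
  H: 15
  N: 1
  O: 2
Molecular formula: C8H15NO2.
Molar mass = 157.213 g/mol.
Mass from C: 8 × 12.011 = 96.088 g/mol.
%C = 96.088 / 157.213 × 100 = 61.12%.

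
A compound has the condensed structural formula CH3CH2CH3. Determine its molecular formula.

Atom tally by fragment:
  CH3 → C:1 H:3
  CH2 → C:1 H:2
  CH3 → C:1 H:3
Element totals:
  C: 3
  H: 8

C3H8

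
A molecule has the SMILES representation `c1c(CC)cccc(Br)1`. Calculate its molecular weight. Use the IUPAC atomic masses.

185.06 g/mol

Atom tally by fragment:
  benzene ring core → C:6 H:6
  (− 2 ring H displaced by substituents)
  + C2H5 → C:2 H:5
  + Br → Br:1
Element totals:
  C: 8
  H: 9
  Br: 1
Molecular formula: C8H9Br.
  M = 8(12.011) + 9(1.008) + 79.904
    = 96.088 + 9.072 + 79.904 = 185.064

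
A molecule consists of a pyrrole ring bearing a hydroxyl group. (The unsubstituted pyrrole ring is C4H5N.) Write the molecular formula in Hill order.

C4H5NO

Atom tally by fragment:
  pyrrole ring core → C:4 H:5 N:1
  (− 1 ring H displaced by substituents)
  + OH → O:1 H:1
Element totals:
  C: 4
  H: 5
  N: 1
  O: 1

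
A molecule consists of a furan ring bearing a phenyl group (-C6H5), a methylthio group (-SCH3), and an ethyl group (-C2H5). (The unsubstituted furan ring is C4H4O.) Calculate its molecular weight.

218.31 g/mol

Atom tally by fragment:
  furan ring core → C:4 H:4 O:1
  (− 3 ring H displaced by substituents)
  + C6H5 → C:6 H:5
  + SCH3 → C:1 H:3 S:1
  + C2H5 → C:2 H:5
Element totals:
  C: 13
  H: 14
  O: 1
  S: 1
Molecular formula: C13H14OS.
  M = 13(12.011) + 14(1.008) + 15.999 + 32.06
    = 156.143 + 14.112 + 15.999 + 32.060 = 218.314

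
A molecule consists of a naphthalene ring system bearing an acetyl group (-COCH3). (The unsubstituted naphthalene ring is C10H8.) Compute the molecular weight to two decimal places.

Atom tally by fragment:
  naphthalene ring system core → C:10 H:8
  (− 1 ring H displaced by substituents)
  + COCH3 → C:2 H:3 O:1
Element totals:
  C: 12
  H: 10
  O: 1
Molecular formula: C12H10O.
  M = 12(12.011) + 10(1.008) + 15.999
    = 144.132 + 10.080 + 15.999 = 170.211

170.21 g/mol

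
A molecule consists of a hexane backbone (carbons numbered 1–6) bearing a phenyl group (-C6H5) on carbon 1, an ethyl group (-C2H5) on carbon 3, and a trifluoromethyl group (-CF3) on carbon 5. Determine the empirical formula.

Atom tally by fragment:
  C6H5CH2 → C:7 H:7
  CH2 → C:1 H:2
  CH(C2H5) → C:3 H:6
  CH2 → C:1 H:2
  CH(CF3) → C:2 H:1 F:3
  CH3 → C:1 H:3
Element totals:
  C: 15
  H: 21
  F: 3
Molecular formula: C15H21F3.
gcd of subscripts = 3; dividing each by 3:
  C: 15/3 = 5
  F: 3/3 = 1
  H: 21/3 = 7

C5H7F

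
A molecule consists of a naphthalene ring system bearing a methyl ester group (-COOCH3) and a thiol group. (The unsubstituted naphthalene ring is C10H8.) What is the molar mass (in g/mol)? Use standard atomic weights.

218.27 g/mol

Atom tally by fragment:
  naphthalene ring system core → C:10 H:8
  (− 2 ring H displaced by substituents)
  + COOCH3 → C:2 H:3 O:2
  + SH → S:1 H:1
Element totals:
  C: 12
  H: 10
  O: 2
  S: 1
Molecular formula: C12H10O2S.
  M = 12(12.011) + 10(1.008) + 2(15.999) + 32.06
    = 144.132 + 10.080 + 31.998 + 32.060 = 218.270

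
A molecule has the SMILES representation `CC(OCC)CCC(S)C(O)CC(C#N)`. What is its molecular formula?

C11H21NO2S

Atom tally by fragment:
  CH3 → C:1 H:3
  CH(OC2H5) → C:3 H:6 O:1
  CH2 → C:1 H:2
  CH2 → C:1 H:2
  CH(SH) → C:1 H:2 S:1
  CH(OH) → C:1 H:2 O:1
  CH2 → C:1 H:2
  CH2CN → C:2 H:2 N:1
Element totals:
  C: 11
  H: 21
  N: 1
  O: 2
  S: 1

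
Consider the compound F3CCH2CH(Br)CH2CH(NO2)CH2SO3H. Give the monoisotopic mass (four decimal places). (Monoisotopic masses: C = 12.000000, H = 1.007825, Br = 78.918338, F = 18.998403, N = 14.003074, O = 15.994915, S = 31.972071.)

Atom tally by fragment:
  F3CCH2 → C:2 H:2 F:3
  CH(Br) → C:1 H:1 Br:1
  CH2 → C:1 H:2
  CH(NO2) → C:1 H:1 N:1 O:2
  CH2SO3H → C:1 H:3 S:1 O:3
Element totals:
  C: 6
  H: 9
  Br: 1
  F: 3
  N: 1
  O: 5
  S: 1
Molecular formula: C6H9BrF3NO5S.
  M = 6(12.0) + 9(1.007825) + 78.918338 + 3(18.998403) + 14.003074 + 5(15.994915) + 31.972071
    = 72.000000 + 9.070425 + 78.918338 + 56.995209 + 14.003074 + 79.974575 + 31.972071 = 342.933692

342.9337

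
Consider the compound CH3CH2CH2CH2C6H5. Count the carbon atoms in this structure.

Atom tally by fragment:
  CH3 → C:1 H:3
  CH2 → C:1 H:2
  CH2 → C:1 H:2
  CH2C6H5 → C:7 H:7
Element totals:
  C: 10
  H: 14

10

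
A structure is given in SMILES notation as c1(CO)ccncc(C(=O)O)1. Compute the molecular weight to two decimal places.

153.14 g/mol

Atom tally by fragment:
  pyridine ring core → C:5 H:5 N:1
  (− 2 ring H displaced by substituents)
  + CH2OH → C:1 H:3 O:1
  + COOH → C:1 H:1 O:2
Element totals:
  C: 7
  H: 7
  N: 1
  O: 3
Molecular formula: C7H7NO3.
  M = 7(12.011) + 7(1.008) + 14.007 + 3(15.999)
    = 84.077 + 7.056 + 14.007 + 47.997 = 153.137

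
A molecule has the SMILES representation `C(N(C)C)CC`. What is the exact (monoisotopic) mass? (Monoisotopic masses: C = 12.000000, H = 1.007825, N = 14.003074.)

87.1048

Atom tally by fragment:
  (CH3)2NCH2 → C:3 H:8 N:1
  CH2 → C:1 H:2
  CH3 → C:1 H:3
Element totals:
  C: 5
  H: 13
  N: 1
Molecular formula: C5H13N.
  M = 5(12.0) + 13(1.007825) + 14.003074
    = 60.000000 + 13.101725 + 14.003074 = 87.104799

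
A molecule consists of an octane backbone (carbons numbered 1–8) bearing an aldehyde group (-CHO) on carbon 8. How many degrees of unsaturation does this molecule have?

1

Atom tally by fragment:
  CH3 → C:1 H:3
  CH2 → C:1 H:2
  CH2 → C:1 H:2
  CH2 → C:1 H:2
  CH2 → C:1 H:2
  CH2 → C:1 H:2
  CH2 → C:1 H:2
  CH2CHO → C:2 H:3 O:1
Element totals:
  C: 9
  H: 18
  O: 1
Molecular formula: C9H18O.
DoU = (2C + 2 + N − H − X) / 2 = (2·9 + 2 + 0 − 18 − 0) / 2 = 1.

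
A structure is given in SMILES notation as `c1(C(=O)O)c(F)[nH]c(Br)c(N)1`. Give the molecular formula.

Atom tally by fragment:
  pyrrole ring core → C:4 H:5 N:1
  (− 4 ring H displaced by substituents)
  + COOH → C:1 H:1 O:2
  + F → F:1
  + Br → Br:1
  + NH2 → N:1 H:2
Element totals:
  C: 5
  H: 4
  Br: 1
  F: 1
  N: 2
  O: 2

C5H4BrFN2O2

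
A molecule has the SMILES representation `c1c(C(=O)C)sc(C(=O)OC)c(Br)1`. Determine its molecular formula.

Atom tally by fragment:
  thiophene ring core → C:4 H:4 S:1
  (− 3 ring H displaced by substituents)
  + COCH3 → C:2 H:3 O:1
  + COOCH3 → C:2 H:3 O:2
  + Br → Br:1
Element totals:
  C: 8
  H: 7
  Br: 1
  O: 3
  S: 1

C8H7BrO3S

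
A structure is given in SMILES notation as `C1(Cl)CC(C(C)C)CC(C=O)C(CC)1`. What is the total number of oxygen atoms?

Atom tally by fragment:
  cyclohexane ring core → C:6 H:12
  (− 4 ring H displaced by substituents)
  + Cl → Cl:1
  + CH(CH3)2 → C:3 H:7
  + CHO → C:1 H:1 O:1
  + C2H5 → C:2 H:5
Element totals:
  C: 12
  H: 21
  Cl: 1
  O: 1

1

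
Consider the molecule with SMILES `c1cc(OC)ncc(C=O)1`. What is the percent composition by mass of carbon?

61.31%

Atom tally by fragment:
  pyridine ring core → C:5 H:5 N:1
  (− 2 ring H displaced by substituents)
  + OCH3 → C:1 H:3 O:1
  + CHO → C:1 H:1 O:1
Element totals:
  C: 7
  H: 7
  N: 1
  O: 2
Molecular formula: C7H7NO2.
Molar mass = 137.138 g/mol.
Mass from C: 7 × 12.011 = 84.077 g/mol.
%C = 84.077 / 137.138 × 100 = 61.31%.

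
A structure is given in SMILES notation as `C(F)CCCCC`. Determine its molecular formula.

Atom tally by fragment:
  FCH2 → C:1 H:2 F:1
  CH2 → C:1 H:2
  CH2 → C:1 H:2
  CH2 → C:1 H:2
  CH2 → C:1 H:2
  CH3 → C:1 H:3
Element totals:
  C: 6
  H: 13
  F: 1

C6H13F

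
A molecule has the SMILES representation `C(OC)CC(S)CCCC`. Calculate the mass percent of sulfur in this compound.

Atom tally by fragment:
  CH3OCH2 → C:2 H:5 O:1
  CH2 → C:1 H:2
  CH(SH) → C:1 H:2 S:1
  CH2 → C:1 H:2
  CH2 → C:1 H:2
  CH2 → C:1 H:2
  CH3 → C:1 H:3
Element totals:
  C: 8
  H: 18
  O: 1
  S: 1
Molecular formula: C8H18OS.
Molar mass = 162.291 g/mol.
Mass from S: 1 × 32.06 = 32.060 g/mol.
%S = 32.060 / 162.291 × 100 = 19.75%.

19.75%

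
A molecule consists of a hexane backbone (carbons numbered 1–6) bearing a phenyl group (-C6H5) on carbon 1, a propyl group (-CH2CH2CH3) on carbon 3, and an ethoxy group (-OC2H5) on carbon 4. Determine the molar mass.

248.41 g/mol

Atom tally by fragment:
  C6H5CH2 → C:7 H:7
  CH2 → C:1 H:2
  CH(CH2CH2CH3) → C:4 H:8
  CH(OC2H5) → C:3 H:6 O:1
  CH2 → C:1 H:2
  CH3 → C:1 H:3
Element totals:
  C: 17
  H: 28
  O: 1
Molecular formula: C17H28O.
  M = 17(12.011) + 28(1.008) + 15.999
    = 204.187 + 28.224 + 15.999 = 248.410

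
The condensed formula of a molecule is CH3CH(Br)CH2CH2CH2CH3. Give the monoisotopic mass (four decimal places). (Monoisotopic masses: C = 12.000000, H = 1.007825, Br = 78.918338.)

Element totals:
  C: 6
  H: 13
  Br: 1
Molecular formula: C6H13Br.
  M = 6(12.0) + 13(1.007825) + 78.918338
    = 72.000000 + 13.101725 + 78.918338 = 164.020063

164.0201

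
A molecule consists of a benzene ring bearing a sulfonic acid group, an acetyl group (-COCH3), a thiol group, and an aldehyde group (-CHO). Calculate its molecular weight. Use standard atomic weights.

260.28 g/mol

Atom tally by fragment:
  benzene ring core → C:6 H:6
  (− 4 ring H displaced by substituents)
  + SO3H → S:1 O:3 H:1
  + COCH3 → C:2 H:3 O:1
  + SH → S:1 H:1
  + CHO → C:1 H:1 O:1
Element totals:
  C: 9
  H: 8
  O: 5
  S: 2
Molecular formula: C9H8O5S2.
  M = 9(12.011) + 8(1.008) + 5(15.999) + 2(32.06)
    = 108.099 + 8.064 + 79.995 + 64.120 = 260.278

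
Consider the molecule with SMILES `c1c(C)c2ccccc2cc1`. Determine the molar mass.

Atom tally by fragment:
  naphthalene ring system core → C:10 H:8
  (− 1 ring H displaced by substituents)
  + CH3 → C:1 H:3
Element totals:
  C: 11
  H: 10
Molecular formula: C11H10.
  M = 11(12.011) + 10(1.008)
    = 132.121 + 10.080 = 142.201

142.20 g/mol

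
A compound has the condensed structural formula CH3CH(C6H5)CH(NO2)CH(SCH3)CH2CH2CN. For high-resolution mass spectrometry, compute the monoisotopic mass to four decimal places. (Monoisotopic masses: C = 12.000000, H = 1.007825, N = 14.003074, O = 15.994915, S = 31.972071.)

Atom tally by fragment:
  CH3 → C:1 H:3
  CH(C6H5) → C:7 H:6
  CH(NO2) → C:1 H:1 N:1 O:2
  CH(SCH3) → C:2 H:4 S:1
  CH2 → C:1 H:2
  CH2CN → C:2 H:2 N:1
Element totals:
  C: 14
  H: 18
  N: 2
  O: 2
  S: 1
Molecular formula: C14H18N2O2S.
  M = 14(12.0) + 18(1.007825) + 2(14.003074) + 2(15.994915) + 31.972071
    = 168.000000 + 18.140850 + 28.006148 + 31.989830 + 31.972071 = 278.108899

278.1089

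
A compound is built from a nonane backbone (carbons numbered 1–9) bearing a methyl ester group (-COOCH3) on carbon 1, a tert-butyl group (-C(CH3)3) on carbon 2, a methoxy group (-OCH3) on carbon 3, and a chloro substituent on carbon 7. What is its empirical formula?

C16H31ClO3

Atom tally by fragment:
  CH3OOCCH2 → C:3 H:5 O:2
  CH(C(CH3)3) → C:5 H:10
  CH(OCH3) → C:2 H:4 O:1
  CH2 → C:1 H:2
  CH2 → C:1 H:2
  CH2 → C:1 H:2
  CH(Cl) → C:1 H:1 Cl:1
  CH2 → C:1 H:2
  CH3 → C:1 H:3
Element totals:
  C: 16
  H: 31
  Cl: 1
  O: 3
Molecular formula: C16H31ClO3.
gcd of subscripts (16, 1, 31, 3) = 1, so the empirical formula equals the molecular formula.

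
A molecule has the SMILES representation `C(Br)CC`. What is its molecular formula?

Atom tally by fragment:
  BrCH2 → C:1 H:2 Br:1
  CH2 → C:1 H:2
  CH3 → C:1 H:3
Element totals:
  C: 3
  H: 7
  Br: 1

C3H7Br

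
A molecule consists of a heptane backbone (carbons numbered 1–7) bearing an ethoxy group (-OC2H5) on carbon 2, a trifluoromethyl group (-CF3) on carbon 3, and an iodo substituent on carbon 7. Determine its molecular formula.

Atom tally by fragment:
  CH3 → C:1 H:3
  CH(OC2H5) → C:3 H:6 O:1
  CH(CF3) → C:2 H:1 F:3
  CH2 → C:1 H:2
  CH2 → C:1 H:2
  CH2 → C:1 H:2
  CH2I → C:1 H:2 I:1
Element totals:
  C: 10
  H: 18
  F: 3
  I: 1
  O: 1

C10H18F3IO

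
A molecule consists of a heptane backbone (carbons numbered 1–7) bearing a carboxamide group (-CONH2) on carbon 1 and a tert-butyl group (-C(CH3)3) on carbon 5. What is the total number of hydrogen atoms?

25

Atom tally by fragment:
  H2NOCCH2 → C:2 H:4 O:1 N:1
  CH2 → C:1 H:2
  CH2 → C:1 H:2
  CH2 → C:1 H:2
  CH(C(CH3)3) → C:5 H:10
  CH2 → C:1 H:2
  CH3 → C:1 H:3
Element totals:
  C: 12
  H: 25
  N: 1
  O: 1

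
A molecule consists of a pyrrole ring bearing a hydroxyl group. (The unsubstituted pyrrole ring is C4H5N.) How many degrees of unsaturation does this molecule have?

3

Atom tally by fragment:
  pyrrole ring core → C:4 H:5 N:1
  (− 1 ring H displaced by substituents)
  + OH → O:1 H:1
Element totals:
  C: 4
  H: 5
  N: 1
  O: 1
Molecular formula: C4H5NO.
DoU = (2C + 2 + N − H − X) / 2 = (2·4 + 2 + 1 − 5 − 0) / 2 = 3.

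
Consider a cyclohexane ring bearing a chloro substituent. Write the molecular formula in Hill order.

C6H11Cl

Atom tally by fragment:
  cyclohexane ring core → C:6 H:12
  (− 1 ring H displaced by substituents)
  + Cl → Cl:1
Element totals:
  C: 6
  H: 11
  Cl: 1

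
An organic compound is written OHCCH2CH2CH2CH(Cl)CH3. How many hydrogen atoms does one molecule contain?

11

Atom tally by fragment:
  OHCCH2 → C:2 H:3 O:1
  CH2 → C:1 H:2
  CH2 → C:1 H:2
  CH(Cl) → C:1 H:1 Cl:1
  CH3 → C:1 H:3
Element totals:
  C: 6
  H: 11
  Cl: 1
  O: 1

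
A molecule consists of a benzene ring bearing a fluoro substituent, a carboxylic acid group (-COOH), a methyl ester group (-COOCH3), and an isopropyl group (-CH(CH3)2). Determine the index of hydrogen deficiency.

Atom tally by fragment:
  benzene ring core → C:6 H:6
  (− 4 ring H displaced by substituents)
  + F → F:1
  + COOH → C:1 H:1 O:2
  + COOCH3 → C:2 H:3 O:2
  + CH(CH3)2 → C:3 H:7
Element totals:
  C: 12
  H: 13
  F: 1
  O: 4
Molecular formula: C12H13FO4.
DoU = (2C + 2 + N − H − X) / 2 = (2·12 + 2 + 0 − 13 − 1) / 2 = 6.

6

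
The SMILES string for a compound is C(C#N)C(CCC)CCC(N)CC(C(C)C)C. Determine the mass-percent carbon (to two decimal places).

75.57%

Atom tally by fragment:
  NCCH2 → C:2 H:2 N:1
  CH(CH2CH2CH3) → C:4 H:8
  CH2 → C:1 H:2
  CH2 → C:1 H:2
  CH(NH2) → C:1 H:3 N:1
  CH2 → C:1 H:2
  CH(CH(CH3)2) → C:4 H:8
  CH3 → C:1 H:3
Element totals:
  C: 15
  H: 30
  N: 2
Molecular formula: C15H30N2.
Molar mass = 238.419 g/mol.
Mass from C: 15 × 12.011 = 180.165 g/mol.
%C = 180.165 / 238.419 × 100 = 75.57%.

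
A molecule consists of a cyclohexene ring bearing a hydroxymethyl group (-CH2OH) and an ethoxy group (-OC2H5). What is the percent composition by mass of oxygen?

20.48%

Atom tally by fragment:
  cyclohexene ring core → C:6 H:10
  (− 2 ring H displaced by substituents)
  + CH2OH → C:1 H:3 O:1
  + OC2H5 → C:2 H:5 O:1
Element totals:
  C: 9
  H: 16
  O: 2
Molecular formula: C9H16O2.
Molar mass = 156.225 g/mol.
Mass from O: 2 × 15.999 = 31.998 g/mol.
%O = 31.998 / 156.225 × 100 = 20.48%.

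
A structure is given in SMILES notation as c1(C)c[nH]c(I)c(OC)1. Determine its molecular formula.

C6H8INO

Atom tally by fragment:
  pyrrole ring core → C:4 H:5 N:1
  (− 3 ring H displaced by substituents)
  + CH3 → C:1 H:3
  + I → I:1
  + OCH3 → C:1 H:3 O:1
Element totals:
  C: 6
  H: 8
  I: 1
  N: 1
  O: 1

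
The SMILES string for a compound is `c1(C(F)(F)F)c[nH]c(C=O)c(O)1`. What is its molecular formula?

Atom tally by fragment:
  pyrrole ring core → C:4 H:5 N:1
  (− 3 ring H displaced by substituents)
  + CF3 → C:1 F:3
  + CHO → C:1 H:1 O:1
  + OH → O:1 H:1
Element totals:
  C: 6
  H: 4
  F: 3
  N: 1
  O: 2

C6H4F3NO2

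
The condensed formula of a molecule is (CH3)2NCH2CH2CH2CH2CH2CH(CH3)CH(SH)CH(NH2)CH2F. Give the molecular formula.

C12H27FN2S

Atom tally by fragment:
  (CH3)2NCH2 → C:3 H:8 N:1
  CH2 → C:1 H:2
  CH2 → C:1 H:2
  CH2 → C:1 H:2
  CH2 → C:1 H:2
  CH(CH3) → C:2 H:4
  CH(SH) → C:1 H:2 S:1
  CH(NH2) → C:1 H:3 N:1
  CH2F → C:1 H:2 F:1
Element totals:
  C: 12
  H: 27
  F: 1
  N: 2
  S: 1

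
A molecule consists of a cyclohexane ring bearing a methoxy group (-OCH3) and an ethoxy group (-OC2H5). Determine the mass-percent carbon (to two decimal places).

68.31%

Atom tally by fragment:
  cyclohexane ring core → C:6 H:12
  (− 2 ring H displaced by substituents)
  + OCH3 → C:1 H:3 O:1
  + OC2H5 → C:2 H:5 O:1
Element totals:
  C: 9
  H: 18
  O: 2
Molecular formula: C9H18O2.
Molar mass = 158.241 g/mol.
Mass from C: 9 × 12.011 = 108.099 g/mol.
%C = 108.099 / 158.241 × 100 = 68.31%.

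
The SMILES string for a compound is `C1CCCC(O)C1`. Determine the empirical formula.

Atom tally by fragment:
  cyclohexane ring core → C:6 H:12
  (− 1 ring H displaced by substituents)
  + OH → O:1 H:1
Element totals:
  C: 6
  H: 12
  O: 1
Molecular formula: C6H12O.
gcd of subscripts (6, 12, 1) = 1, so the empirical formula equals the molecular formula.

C6H12O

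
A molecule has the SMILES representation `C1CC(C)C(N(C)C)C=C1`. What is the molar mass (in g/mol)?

Atom tally by fragment:
  cyclohexene ring core → C:6 H:10
  (− 2 ring H displaced by substituents)
  + CH3 → C:1 H:3
  + N(CH3)2 → N:1 C:2 H:6
Element totals:
  C: 9
  H: 17
  N: 1
Molecular formula: C9H17N.
  M = 9(12.011) + 17(1.008) + 14.007
    = 108.099 + 17.136 + 14.007 = 139.242

139.24 g/mol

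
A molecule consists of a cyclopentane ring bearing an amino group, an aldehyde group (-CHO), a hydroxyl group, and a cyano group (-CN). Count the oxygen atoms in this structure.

Atom tally by fragment:
  cyclopentane ring core → C:5 H:10
  (− 4 ring H displaced by substituents)
  + NH2 → N:1 H:2
  + CHO → C:1 H:1 O:1
  + OH → O:1 H:1
  + CN → C:1 N:1
Element totals:
  C: 7
  H: 10
  N: 2
  O: 2

2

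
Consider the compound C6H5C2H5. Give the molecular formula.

Atom tally by fragment:
  benzene ring core → C:6 H:6
  (− 1 ring H displaced by substituents)
  + C2H5 → C:2 H:5
Element totals:
  C: 8
  H: 10

C8H10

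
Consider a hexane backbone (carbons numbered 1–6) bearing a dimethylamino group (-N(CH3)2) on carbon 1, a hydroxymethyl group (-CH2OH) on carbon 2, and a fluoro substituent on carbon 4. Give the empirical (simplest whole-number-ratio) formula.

Atom tally by fragment:
  (CH3)2NCH2 → C:3 H:8 N:1
  CH(CH2OH) → C:2 H:4 O:1
  CH2 → C:1 H:2
  CH(F) → C:1 H:1 F:1
  CH2 → C:1 H:2
  CH3 → C:1 H:3
Element totals:
  C: 9
  H: 20
  F: 1
  N: 1
  O: 1
Molecular formula: C9H20FNO.
gcd of subscripts (9, 1, 20, 1, 1) = 1, so the empirical formula equals the molecular formula.

C9H20FNO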